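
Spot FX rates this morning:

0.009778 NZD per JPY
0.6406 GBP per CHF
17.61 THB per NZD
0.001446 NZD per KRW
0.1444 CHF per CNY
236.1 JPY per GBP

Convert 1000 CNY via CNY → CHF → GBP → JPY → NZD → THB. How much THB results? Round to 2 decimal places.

3760.62

1000 CNY × 0.1444 = 144.4 CHF
144.4 CHF × 0.6406 = 92.50264 GBP
92.50264 GBP × 236.1 = 21839.873304 JPY
21839.873304 JPY × 0.009778 = 213.550281166512 NZD
213.550281166512 NZD × 17.61 = 3760.62045134227632 THB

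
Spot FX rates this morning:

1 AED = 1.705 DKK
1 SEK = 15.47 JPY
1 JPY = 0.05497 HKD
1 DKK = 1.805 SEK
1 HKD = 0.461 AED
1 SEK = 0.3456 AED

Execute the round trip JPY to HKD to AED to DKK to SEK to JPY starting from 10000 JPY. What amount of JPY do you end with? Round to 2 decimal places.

12064.76

10000 JPY × 0.05497 = 549.7 HKD
549.7 HKD × 0.461 = 253.4117 AED
253.4117 AED × 1.705 = 432.0669485 DKK
432.0669485 DKK × 1.805 = 779.8808420425 SEK
779.8808420425 SEK × 15.47 = 12064.756626397475 JPY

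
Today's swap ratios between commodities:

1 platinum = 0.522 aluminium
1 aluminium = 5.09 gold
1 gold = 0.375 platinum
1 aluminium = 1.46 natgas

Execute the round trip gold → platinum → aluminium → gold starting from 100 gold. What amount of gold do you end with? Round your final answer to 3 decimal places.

99.637

100 gold × 0.375 = 37.5 platinum
37.5 platinum × 0.522 = 19.575 aluminium
19.575 aluminium × 5.09 = 99.63675 gold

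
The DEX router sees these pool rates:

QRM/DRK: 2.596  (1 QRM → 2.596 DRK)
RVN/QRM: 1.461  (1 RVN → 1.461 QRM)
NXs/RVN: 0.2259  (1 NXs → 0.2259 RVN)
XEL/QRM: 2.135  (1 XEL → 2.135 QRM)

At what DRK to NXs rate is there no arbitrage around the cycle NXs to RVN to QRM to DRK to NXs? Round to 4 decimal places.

1.1672

Known legs of the cycle: 0.2259 × 1.461 × 2.596 = 0.8567835804
For no arbitrage the full-cycle product must be 1, so the missing rate is 1 / 0.8567835804 ≈ 1.167156.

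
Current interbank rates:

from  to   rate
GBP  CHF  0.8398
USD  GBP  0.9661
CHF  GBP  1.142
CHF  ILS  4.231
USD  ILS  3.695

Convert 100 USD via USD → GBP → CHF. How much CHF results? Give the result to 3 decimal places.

100 USD × 0.9661 = 96.61 GBP
96.61 GBP × 0.8398 = 81.133078 CHF

81.133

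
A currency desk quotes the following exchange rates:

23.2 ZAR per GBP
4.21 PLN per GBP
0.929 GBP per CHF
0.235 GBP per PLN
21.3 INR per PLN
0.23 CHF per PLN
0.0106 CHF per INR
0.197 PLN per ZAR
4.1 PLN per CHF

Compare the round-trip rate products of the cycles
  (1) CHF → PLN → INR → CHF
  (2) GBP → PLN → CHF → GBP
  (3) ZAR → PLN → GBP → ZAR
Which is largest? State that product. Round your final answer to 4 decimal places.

1.0740

(1) 4.1 × 21.3 × 0.0106 = 0.92570
(2) 4.21 × 0.23 × 0.929 = 0.89955
(3) 0.197 × 0.235 × 23.2 = 1.07404
Highest is cycle (3) at 1.0740 (>1, arbitrage).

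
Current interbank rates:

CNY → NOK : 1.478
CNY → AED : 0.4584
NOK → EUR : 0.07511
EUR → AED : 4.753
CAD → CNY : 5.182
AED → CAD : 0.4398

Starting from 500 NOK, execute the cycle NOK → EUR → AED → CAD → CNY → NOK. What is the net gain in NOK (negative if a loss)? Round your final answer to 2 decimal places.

500 NOK × 0.07511 = 37.555 EUR
37.555 EUR × 4.753 = 178.498915 AED
178.498915 AED × 0.4398 = 78.503822817 CAD
78.503822817 CAD × 5.182 = 406.806809837694 CNY
406.806809837694 CNY × 1.478 = 601.260464940111732 NOK
Net change: 601.260464940111732 − 500 = 101.260464940111732 NOK

101.26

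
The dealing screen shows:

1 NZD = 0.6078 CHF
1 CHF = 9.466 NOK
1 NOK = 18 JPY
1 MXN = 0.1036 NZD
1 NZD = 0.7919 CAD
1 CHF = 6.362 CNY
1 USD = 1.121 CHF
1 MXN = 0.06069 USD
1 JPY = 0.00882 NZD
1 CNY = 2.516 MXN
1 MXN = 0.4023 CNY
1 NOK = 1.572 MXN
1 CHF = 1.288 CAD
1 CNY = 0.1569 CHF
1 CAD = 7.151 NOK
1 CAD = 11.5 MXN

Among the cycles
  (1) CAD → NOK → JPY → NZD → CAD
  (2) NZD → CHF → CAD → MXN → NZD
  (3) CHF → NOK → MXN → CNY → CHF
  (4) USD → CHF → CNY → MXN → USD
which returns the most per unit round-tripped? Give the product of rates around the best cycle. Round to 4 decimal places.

1.0890

(1) 7.151 × 18 × 0.00882 × 0.7919 = 0.89904
(2) 0.6078 × 1.288 × 11.5 × 0.1036 = 0.93268
(3) 9.466 × 1.572 × 0.4023 × 0.1569 = 0.93927
(4) 1.121 × 6.362 × 2.516 × 0.06069 = 1.08900
Highest is cycle (4) at 1.0890 (>1, arbitrage).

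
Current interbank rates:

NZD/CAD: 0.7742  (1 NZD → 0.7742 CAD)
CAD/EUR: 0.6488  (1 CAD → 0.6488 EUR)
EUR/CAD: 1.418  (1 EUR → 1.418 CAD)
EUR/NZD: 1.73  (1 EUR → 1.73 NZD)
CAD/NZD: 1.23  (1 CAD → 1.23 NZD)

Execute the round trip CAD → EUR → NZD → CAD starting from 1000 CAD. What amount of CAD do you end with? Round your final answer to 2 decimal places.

868.98

1000 CAD × 0.6488 = 648.8 EUR
648.8 EUR × 1.73 = 1122.424 NZD
1122.424 NZD × 0.7742 = 868.9806608 CAD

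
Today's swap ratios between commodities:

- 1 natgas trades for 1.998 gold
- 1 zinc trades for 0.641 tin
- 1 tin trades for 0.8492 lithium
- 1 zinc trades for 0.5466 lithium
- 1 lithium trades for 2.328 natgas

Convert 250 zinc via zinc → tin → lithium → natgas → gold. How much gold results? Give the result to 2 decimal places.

632.97

250 zinc × 0.641 = 160.25 tin
160.25 tin × 0.8492 = 136.0843 lithium
136.0843 lithium × 2.328 = 316.8042504 natgas
316.8042504 natgas × 1.998 = 632.9748922992 gold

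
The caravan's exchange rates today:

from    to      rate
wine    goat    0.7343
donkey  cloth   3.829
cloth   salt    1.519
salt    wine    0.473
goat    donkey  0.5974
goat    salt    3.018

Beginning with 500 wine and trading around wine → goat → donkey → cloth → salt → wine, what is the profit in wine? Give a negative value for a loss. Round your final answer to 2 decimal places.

500 wine × 0.7343 = 367.15 goat
367.15 goat × 0.5974 = 219.33541 donkey
219.33541 donkey × 3.829 = 839.83528489 cloth
839.83528489 cloth × 1.519 = 1275.70979774791 salt
1275.70979774791 salt × 0.473 = 603.41073433476143 wine
Net change: 603.41073433476143 − 500 = 103.41073433476143 wine

103.41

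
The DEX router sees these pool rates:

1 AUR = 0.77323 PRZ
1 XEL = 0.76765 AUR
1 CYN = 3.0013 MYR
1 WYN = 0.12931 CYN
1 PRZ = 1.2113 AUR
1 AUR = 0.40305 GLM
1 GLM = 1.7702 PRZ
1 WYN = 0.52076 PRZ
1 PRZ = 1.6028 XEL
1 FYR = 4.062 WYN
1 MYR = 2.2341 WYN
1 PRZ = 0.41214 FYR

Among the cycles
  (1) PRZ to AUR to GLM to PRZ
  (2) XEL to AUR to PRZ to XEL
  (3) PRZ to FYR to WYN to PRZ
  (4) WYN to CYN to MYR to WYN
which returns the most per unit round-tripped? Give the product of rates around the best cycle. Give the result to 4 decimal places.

(1) 1.2113 × 0.40305 × 1.7702 = 0.86424
(2) 0.76765 × 0.77323 × 1.6028 = 0.95137
(3) 0.41214 × 4.062 × 0.52076 = 0.87181
(4) 0.12931 × 3.0013 × 2.2341 = 0.86705
Highest is cycle (2) at 0.9514 (≤1, no arbitrage).

0.9514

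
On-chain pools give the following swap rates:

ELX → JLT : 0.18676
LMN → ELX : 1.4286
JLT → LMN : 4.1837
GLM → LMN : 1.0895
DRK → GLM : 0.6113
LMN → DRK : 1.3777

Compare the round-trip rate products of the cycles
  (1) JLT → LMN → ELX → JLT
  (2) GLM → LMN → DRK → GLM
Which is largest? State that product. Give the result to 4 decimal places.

1.1162

(1) 4.1837 × 1.4286 × 0.18676 = 1.11623
(2) 1.0895 × 1.3777 × 0.6113 = 0.91756
Highest is cycle (1) at 1.1162 (>1, arbitrage).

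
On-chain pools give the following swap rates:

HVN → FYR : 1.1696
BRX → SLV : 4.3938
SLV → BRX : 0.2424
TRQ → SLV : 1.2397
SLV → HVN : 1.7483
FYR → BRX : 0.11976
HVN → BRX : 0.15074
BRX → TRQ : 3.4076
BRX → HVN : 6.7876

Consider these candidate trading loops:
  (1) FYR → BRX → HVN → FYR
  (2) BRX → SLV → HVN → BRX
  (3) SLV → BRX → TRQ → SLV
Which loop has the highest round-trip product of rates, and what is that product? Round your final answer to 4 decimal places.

1.1579

(1) 0.11976 × 6.7876 × 1.1696 = 0.95075
(2) 4.3938 × 1.7483 × 0.15074 = 1.15794
(3) 0.2424 × 3.4076 × 1.2397 = 1.02399
Highest is cycle (2) at 1.1579 (>1, arbitrage).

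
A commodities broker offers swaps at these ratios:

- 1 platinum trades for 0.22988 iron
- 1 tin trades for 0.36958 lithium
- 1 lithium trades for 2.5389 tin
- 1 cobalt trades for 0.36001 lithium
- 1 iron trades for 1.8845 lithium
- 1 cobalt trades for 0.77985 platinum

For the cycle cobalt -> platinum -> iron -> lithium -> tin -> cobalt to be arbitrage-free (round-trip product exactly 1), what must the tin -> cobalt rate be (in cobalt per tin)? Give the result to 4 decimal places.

Known legs of the cycle: 0.77985 × 0.22988 × 1.8845 × 2.5389 = 0.8577367191339219
For no arbitrage the full-cycle product must be 1, so the missing rate is 1 / 0.8577367191339219 ≈ 1.165859.

1.1659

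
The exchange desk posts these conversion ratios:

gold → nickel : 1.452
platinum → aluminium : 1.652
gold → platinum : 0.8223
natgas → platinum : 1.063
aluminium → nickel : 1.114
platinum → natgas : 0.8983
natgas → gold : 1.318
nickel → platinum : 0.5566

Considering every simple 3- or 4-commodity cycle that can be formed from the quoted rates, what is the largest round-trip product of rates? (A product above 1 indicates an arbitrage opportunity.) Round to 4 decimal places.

1.0243

nickel→platinum→aluminium→nickel: 0.5566 × 1.652 × 1.114 = 1.02433
gold→platinum→natgas→gold: 0.8223 × 0.8983 × 1.318 = 0.97357
gold→nickel→platinum→natgas→gold: 1.452 × 0.5566 × 0.8983 × 1.318 = 0.95686
Maximum is nickel→platinum→aluminium→nickel at 1.0243; arbitrage exists.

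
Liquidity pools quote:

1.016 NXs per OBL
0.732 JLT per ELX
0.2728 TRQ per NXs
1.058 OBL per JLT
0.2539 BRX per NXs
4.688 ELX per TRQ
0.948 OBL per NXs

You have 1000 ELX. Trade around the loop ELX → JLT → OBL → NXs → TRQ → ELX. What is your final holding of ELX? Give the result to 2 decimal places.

1000 ELX × 0.732 = 732 JLT
732 JLT × 1.058 = 774.456 OBL
774.456 OBL × 1.016 = 786.847296 NXs
786.847296 NXs × 0.2728 = 214.6519423488 TRQ
214.6519423488 TRQ × 4.688 = 1006.2883057311744 ELX

1006.29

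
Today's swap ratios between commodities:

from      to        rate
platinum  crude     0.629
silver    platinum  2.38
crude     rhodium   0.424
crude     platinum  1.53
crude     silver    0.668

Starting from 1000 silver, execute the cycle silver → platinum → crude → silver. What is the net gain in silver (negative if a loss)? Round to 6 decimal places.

1000 silver × 2.38 = 2380 platinum
2380 platinum × 0.629 = 1497.02 crude
1497.02 crude × 0.668 = 1000.00936 silver
Net change: 1000.00936 − 1000 = 0.00936 silver

0.009360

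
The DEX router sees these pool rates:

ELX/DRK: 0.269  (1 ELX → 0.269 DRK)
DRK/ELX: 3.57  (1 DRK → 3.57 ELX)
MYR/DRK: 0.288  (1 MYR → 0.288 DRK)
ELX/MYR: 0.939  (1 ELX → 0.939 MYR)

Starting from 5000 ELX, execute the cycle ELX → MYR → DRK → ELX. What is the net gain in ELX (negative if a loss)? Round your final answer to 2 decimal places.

-172.79

5000 ELX × 0.939 = 4695 MYR
4695 MYR × 0.288 = 1352.16 DRK
1352.16 DRK × 3.57 = 4827.2112 ELX
Net change: 4827.2112 − 5000 = -172.7888 ELX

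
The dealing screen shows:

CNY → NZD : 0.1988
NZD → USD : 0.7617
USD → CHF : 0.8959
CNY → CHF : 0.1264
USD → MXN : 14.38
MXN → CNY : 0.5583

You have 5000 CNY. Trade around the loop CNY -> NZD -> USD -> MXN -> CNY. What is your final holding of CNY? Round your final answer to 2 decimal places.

6078.51

5000 CNY × 0.1988 = 994 NZD
994 NZD × 0.7617 = 757.1298 USD
757.1298 USD × 14.38 = 10887.526524 MXN
10887.526524 MXN × 0.5583 = 6078.5060583492 CNY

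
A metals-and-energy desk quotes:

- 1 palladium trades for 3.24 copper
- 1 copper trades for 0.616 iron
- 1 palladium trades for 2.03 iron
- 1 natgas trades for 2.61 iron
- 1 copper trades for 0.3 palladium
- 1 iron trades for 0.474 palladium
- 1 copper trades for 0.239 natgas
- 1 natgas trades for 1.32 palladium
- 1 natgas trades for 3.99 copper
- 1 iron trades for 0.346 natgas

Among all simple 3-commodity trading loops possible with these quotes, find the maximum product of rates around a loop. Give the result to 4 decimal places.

1.0222

natgas→palladium→copper→natgas: 1.32 × 3.24 × 0.239 = 1.02216
copper→iron→palladium→copper: 0.616 × 0.474 × 3.24 = 0.94603
natgas→palladium→iron→natgas: 1.32 × 2.03 × 0.346 = 0.92714
natgas→copper→iron→natgas: 3.99 × 0.616 × 0.346 = 0.85041
Maximum is natgas→palladium→copper→natgas at 1.0222; arbitrage exists.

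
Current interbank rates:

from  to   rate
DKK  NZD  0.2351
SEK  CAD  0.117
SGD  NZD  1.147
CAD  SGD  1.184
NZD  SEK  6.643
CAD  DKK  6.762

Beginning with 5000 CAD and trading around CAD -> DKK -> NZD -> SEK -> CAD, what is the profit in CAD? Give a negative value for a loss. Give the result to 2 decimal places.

5000 CAD × 6.762 = 33810 DKK
33810 DKK × 0.2351 = 7948.731 NZD
7948.731 NZD × 6.643 = 52803.420033 SEK
52803.420033 SEK × 0.117 = 6178.000143861 CAD
Net change: 6178.000143861 − 5000 = 1178.000143861 CAD

1178.00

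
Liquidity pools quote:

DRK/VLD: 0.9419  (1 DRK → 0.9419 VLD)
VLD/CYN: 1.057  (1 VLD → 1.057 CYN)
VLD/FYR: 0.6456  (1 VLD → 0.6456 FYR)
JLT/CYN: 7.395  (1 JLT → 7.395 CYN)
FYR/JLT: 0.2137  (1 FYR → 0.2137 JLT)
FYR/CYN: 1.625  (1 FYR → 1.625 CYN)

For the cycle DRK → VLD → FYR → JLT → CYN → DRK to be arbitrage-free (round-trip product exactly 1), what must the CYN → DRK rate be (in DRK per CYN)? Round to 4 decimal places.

Known legs of the cycle: 0.9419 × 0.6456 × 0.2137 × 7.395 = 0.96097263143436
For no arbitrage the full-cycle product must be 1, so the missing rate is 1 / 0.96097263143436 ≈ 1.040612.

1.0406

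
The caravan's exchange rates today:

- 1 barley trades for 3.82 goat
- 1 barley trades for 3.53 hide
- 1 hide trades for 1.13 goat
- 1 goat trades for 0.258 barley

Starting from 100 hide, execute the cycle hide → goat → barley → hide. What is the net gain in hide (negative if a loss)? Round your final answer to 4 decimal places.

100 hide × 1.13 = 113 goat
113 goat × 0.258 = 29.154 barley
29.154 barley × 3.53 = 102.91362 hide
Net change: 102.91362 − 100 = 2.91362 hide

2.9136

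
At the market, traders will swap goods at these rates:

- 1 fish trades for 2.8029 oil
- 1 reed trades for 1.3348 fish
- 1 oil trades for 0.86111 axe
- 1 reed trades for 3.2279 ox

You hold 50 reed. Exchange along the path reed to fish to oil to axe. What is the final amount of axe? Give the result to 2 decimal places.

50 reed × 1.3348 = 66.74 fish
66.74 fish × 2.8029 = 187.065546 oil
187.065546 oil × 0.86111 = 161.08401231606 axe

161.08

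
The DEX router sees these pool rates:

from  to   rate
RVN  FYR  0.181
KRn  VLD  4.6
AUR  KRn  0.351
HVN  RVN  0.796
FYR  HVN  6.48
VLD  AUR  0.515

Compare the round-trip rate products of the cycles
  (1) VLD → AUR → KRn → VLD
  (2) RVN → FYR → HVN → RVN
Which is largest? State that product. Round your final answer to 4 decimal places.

0.9336

(1) 0.515 × 0.351 × 4.6 = 0.83152
(2) 0.181 × 6.48 × 0.796 = 0.93361
Highest is cycle (2) at 0.9336 (≤1, no arbitrage).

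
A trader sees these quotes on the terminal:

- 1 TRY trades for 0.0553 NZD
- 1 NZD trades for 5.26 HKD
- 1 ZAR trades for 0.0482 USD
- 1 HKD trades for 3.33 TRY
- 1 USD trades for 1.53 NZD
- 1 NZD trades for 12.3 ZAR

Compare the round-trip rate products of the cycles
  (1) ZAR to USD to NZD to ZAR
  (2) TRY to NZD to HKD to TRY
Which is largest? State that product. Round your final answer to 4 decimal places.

(1) 0.0482 × 1.53 × 12.3 = 0.90708
(2) 0.0553 × 5.26 × 3.33 = 0.96862
Highest is cycle (2) at 0.9686 (≤1, no arbitrage).

0.9686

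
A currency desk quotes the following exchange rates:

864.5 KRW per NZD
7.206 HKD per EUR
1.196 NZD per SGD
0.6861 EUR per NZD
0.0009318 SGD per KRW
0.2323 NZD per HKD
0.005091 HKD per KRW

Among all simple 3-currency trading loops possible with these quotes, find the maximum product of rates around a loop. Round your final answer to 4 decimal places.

1.1485

HKD→NZD→EUR→HKD: 0.2323 × 0.6861 × 7.206 = 1.14850
KRW→HKD→NZD→KRW: 0.005091 × 0.2323 × 864.5 = 1.02239
KRW→SGD→NZD→KRW: 0.0009318 × 1.196 × 864.5 = 0.96343
Maximum is HKD→NZD→EUR→HKD at 1.1485; arbitrage exists.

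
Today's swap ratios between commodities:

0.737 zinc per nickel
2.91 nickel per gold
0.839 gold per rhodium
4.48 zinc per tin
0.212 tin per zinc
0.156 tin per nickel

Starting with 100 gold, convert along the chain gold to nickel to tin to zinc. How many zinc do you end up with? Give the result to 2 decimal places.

100 gold × 2.91 = 291 nickel
291 nickel × 0.156 = 45.396 tin
45.396 tin × 4.48 = 203.37408 zinc

203.37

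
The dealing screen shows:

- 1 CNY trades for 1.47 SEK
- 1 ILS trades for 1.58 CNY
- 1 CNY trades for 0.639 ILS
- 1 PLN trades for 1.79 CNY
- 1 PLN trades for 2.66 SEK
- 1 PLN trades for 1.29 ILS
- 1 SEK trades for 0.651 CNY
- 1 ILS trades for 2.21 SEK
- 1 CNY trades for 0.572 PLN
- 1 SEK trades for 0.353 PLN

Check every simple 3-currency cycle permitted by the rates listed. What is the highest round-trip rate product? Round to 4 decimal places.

1.1659

ILS→CNY→PLN→ILS: 1.58 × 0.572 × 1.29 = 1.16585
ILS→SEK→PLN→ILS: 2.21 × 0.353 × 1.29 = 1.00637
SEK→CNY→PLN→SEK: 0.651 × 0.572 × 2.66 = 0.99051
SEK→PLN→CNY→SEK: 0.353 × 1.79 × 1.47 = 0.92885
ILS→SEK→CNY→ILS: 2.21 × 0.651 × 0.639 = 0.91934
Maximum is ILS→CNY→PLN→ILS at 1.1659; arbitrage exists.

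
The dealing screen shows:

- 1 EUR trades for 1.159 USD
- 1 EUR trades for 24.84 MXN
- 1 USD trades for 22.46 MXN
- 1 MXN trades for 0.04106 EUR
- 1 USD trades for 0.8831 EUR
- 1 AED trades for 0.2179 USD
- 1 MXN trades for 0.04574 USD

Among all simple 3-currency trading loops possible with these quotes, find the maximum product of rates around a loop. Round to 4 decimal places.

1.0688

MXN→EUR→USD→MXN: 0.04106 × 1.159 × 22.46 = 1.06884
MXN→USD→EUR→MXN: 0.04574 × 0.8831 × 24.84 = 1.00336
Maximum is MXN→EUR→USD→MXN at 1.0688; arbitrage exists.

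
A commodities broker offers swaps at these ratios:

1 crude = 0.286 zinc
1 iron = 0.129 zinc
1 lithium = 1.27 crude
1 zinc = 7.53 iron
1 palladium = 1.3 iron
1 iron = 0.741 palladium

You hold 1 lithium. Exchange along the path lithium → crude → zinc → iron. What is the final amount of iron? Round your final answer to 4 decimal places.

1 lithium × 1.27 = 1.27 crude
1.27 crude × 0.286 = 0.36322 zinc
0.36322 zinc × 7.53 = 2.7350466 iron

2.7350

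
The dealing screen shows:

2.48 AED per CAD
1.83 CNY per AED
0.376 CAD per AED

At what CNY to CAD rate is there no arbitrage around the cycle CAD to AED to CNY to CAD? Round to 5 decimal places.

Known legs of the cycle: 2.48 × 1.83 = 4.5384
For no arbitrage the full-cycle product must be 1, so the missing rate is 1 / 4.5384 ≈ 0.2203420.

0.22034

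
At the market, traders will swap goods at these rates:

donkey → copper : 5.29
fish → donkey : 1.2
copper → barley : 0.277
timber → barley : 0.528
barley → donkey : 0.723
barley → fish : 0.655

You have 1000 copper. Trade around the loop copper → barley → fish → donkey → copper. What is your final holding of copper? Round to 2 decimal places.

1151.75

1000 copper × 0.277 = 277 barley
277 barley × 0.655 = 181.435 fish
181.435 fish × 1.2 = 217.722 donkey
217.722 donkey × 5.29 = 1151.74938 copper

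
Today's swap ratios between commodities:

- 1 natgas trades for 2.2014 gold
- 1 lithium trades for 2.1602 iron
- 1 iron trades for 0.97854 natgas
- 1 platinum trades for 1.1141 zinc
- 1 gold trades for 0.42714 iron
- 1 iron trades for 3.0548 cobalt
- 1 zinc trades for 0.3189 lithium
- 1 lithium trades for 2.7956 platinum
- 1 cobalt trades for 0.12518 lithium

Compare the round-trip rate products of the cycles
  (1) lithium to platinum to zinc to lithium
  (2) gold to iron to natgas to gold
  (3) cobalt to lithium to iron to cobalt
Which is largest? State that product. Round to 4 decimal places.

(1) 2.7956 × 1.1141 × 0.3189 = 0.99324
(2) 0.42714 × 0.97854 × 2.2014 = 0.92013
(3) 0.12518 × 2.1602 × 3.0548 = 0.82606
Highest is cycle (1) at 0.9932 (≤1, no arbitrage).

0.9932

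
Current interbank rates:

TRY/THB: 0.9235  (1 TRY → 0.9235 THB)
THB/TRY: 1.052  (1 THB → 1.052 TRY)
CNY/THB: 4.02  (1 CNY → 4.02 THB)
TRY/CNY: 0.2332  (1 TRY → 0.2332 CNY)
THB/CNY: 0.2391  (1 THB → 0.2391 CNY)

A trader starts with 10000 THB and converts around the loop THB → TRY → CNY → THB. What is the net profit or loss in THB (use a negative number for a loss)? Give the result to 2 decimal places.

-137.88

10000 THB × 1.052 = 10520 TRY
10520 TRY × 0.2332 = 2453.264 CNY
2453.264 CNY × 4.02 = 9862.12128 THB
Net change: 9862.12128 − 10000 = -137.87872 THB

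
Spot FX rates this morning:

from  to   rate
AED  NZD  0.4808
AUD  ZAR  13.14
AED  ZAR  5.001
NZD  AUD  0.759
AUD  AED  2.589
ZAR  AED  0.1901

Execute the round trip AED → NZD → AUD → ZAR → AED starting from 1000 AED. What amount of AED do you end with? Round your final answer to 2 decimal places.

1000 AED × 0.4808 = 480.8 NZD
480.8 NZD × 0.759 = 364.9272 AUD
364.9272 AUD × 13.14 = 4795.143408 ZAR
4795.143408 ZAR × 0.1901 = 911.5567618608 AED

911.56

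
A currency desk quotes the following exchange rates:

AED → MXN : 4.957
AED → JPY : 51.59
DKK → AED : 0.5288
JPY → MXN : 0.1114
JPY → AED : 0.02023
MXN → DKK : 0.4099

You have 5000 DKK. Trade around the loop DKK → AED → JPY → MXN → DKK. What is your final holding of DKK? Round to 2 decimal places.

6228.59

5000 DKK × 0.5288 = 2644 AED
2644 AED × 51.59 = 136403.96 JPY
136403.96 JPY × 0.1114 = 15195.401144 MXN
15195.401144 MXN × 0.4099 = 6228.5949289256 DKK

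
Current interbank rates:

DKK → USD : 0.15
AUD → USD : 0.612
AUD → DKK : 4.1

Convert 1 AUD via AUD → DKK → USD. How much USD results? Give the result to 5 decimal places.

1 AUD × 4.1 = 4.1 DKK
4.1 DKK × 0.15 = 0.615 USD

0.61500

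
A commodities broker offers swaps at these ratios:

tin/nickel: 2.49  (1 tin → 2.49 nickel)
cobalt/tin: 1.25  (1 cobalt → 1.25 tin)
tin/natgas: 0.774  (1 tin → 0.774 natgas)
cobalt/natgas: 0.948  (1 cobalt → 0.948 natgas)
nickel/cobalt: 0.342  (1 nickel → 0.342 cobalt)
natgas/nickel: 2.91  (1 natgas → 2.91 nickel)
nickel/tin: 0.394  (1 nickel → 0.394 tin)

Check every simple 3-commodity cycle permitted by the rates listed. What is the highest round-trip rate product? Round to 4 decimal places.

1.0645

cobalt→tin→nickel→cobalt: 1.25 × 2.49 × 0.342 = 1.06448
cobalt→natgas→nickel→cobalt: 0.948 × 2.91 × 0.342 = 0.94347
natgas→nickel→tin→natgas: 2.91 × 0.394 × 0.774 = 0.88742
Maximum is cobalt→tin→nickel→cobalt at 1.0645; arbitrage exists.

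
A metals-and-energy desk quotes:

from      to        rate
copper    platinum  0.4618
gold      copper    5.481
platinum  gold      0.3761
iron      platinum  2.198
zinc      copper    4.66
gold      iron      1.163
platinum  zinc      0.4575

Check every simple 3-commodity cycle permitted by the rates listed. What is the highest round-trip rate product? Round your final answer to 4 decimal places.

0.9845

platinum→zinc→copper→platinum: 0.4575 × 4.66 × 0.4618 = 0.98453
platinum→gold→iron→platinum: 0.3761 × 1.163 × 2.198 = 0.96141
platinum→gold→copper→platinum: 0.3761 × 5.481 × 0.4618 = 0.95196
Maximum is platinum→zinc→copper→platinum at 0.9845; no arbitrage — every cycle loses value.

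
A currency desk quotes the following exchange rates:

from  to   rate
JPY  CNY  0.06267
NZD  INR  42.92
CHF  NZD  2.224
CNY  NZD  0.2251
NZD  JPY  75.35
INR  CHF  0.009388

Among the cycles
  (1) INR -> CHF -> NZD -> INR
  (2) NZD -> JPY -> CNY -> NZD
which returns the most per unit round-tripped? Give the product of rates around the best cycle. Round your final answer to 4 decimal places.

(1) 0.009388 × 2.224 × 42.92 = 0.89612
(2) 75.35 × 0.06267 × 0.2251 = 1.06296
Highest is cycle (2) at 1.0630 (>1, arbitrage).

1.0630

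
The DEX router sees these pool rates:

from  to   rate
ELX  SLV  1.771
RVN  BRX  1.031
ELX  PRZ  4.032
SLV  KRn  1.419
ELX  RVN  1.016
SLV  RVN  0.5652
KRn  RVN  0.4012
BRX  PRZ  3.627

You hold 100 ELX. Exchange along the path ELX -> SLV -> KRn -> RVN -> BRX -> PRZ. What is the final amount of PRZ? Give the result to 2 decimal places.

377.02

100 ELX × 1.771 = 177.1 SLV
177.1 SLV × 1.419 = 251.3049 KRn
251.3049 KRn × 0.4012 = 100.82352588 RVN
100.82352588 RVN × 1.031 = 103.94905518228 BRX
103.94905518228 BRX × 3.627 = 377.02322314612956 PRZ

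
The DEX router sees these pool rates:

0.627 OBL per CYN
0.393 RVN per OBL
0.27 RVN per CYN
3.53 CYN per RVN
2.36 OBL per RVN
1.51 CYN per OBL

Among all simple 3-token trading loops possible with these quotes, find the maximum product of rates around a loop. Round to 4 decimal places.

RVN→OBL→CYN→RVN: 2.36 × 1.51 × 0.27 = 0.96217
RVN→CYN→OBL→RVN: 3.53 × 0.627 × 0.393 = 0.86983
Maximum is RVN→OBL→CYN→RVN at 0.9622; no arbitrage — every cycle loses value.

0.9622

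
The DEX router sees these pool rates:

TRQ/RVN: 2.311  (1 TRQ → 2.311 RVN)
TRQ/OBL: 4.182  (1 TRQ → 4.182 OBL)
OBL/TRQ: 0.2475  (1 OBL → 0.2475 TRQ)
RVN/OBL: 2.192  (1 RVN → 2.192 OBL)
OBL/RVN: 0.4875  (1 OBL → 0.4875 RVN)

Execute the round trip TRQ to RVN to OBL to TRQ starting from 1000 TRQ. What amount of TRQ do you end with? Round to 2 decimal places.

1253.76

1000 TRQ × 2.311 = 2311 RVN
2311 RVN × 2.192 = 5065.712 OBL
5065.712 OBL × 0.2475 = 1253.76372 TRQ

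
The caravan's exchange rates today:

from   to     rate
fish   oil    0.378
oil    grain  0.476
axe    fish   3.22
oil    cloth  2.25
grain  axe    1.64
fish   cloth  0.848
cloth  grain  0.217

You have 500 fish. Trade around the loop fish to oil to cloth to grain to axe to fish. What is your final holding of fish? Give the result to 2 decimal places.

487.31

500 fish × 0.378 = 189 oil
189 oil × 2.25 = 425.25 cloth
425.25 cloth × 0.217 = 92.27925 grain
92.27925 grain × 1.64 = 151.33797 axe
151.33797 axe × 3.22 = 487.3082634 fish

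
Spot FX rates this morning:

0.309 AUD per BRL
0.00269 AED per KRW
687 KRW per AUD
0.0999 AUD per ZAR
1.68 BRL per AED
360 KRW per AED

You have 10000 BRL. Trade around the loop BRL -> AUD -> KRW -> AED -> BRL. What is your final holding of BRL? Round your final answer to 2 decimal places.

9593.49

10000 BRL × 0.309 = 3090 AUD
3090 AUD × 687 = 2122830 KRW
2122830 KRW × 0.00269 = 5710.4127 AED
5710.4127 AED × 1.68 = 9593.493336 BRL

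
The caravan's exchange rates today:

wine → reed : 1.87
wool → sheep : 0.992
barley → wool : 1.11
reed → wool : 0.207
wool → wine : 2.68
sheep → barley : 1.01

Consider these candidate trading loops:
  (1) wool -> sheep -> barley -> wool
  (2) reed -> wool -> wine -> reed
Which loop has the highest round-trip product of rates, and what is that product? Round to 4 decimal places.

1.1121

(1) 0.992 × 1.01 × 1.11 = 1.11213
(2) 0.207 × 2.68 × 1.87 = 1.03740
Highest is cycle (1) at 1.1121 (>1, arbitrage).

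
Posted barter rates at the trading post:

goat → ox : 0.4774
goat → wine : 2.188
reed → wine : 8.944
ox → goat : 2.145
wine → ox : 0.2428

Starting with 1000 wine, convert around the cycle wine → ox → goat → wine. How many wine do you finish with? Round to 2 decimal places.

1000 wine × 0.2428 = 242.8 ox
242.8 ox × 2.145 = 520.806 goat
520.806 goat × 2.188 = 1139.523528 wine

1139.52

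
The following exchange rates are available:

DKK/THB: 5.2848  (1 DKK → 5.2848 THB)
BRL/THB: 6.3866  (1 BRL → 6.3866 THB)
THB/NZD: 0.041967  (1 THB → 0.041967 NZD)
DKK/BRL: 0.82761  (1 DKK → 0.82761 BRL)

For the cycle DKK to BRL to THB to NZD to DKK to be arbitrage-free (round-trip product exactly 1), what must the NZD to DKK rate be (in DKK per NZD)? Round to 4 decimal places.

Known legs of the cycle: 0.82761 × 6.3866 × 0.041967 = 0.221821363829142
For no arbitrage the full-cycle product must be 1, so the missing rate is 1 / 0.221821363829142 ≈ 4.508132.

4.5081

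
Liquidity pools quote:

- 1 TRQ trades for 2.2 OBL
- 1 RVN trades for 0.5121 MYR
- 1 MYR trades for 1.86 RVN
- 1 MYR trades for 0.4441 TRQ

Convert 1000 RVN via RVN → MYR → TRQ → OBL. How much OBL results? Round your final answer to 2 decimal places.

1000 RVN × 0.5121 = 512.1 MYR
512.1 MYR × 0.4441 = 227.42361 TRQ
227.42361 TRQ × 2.2 = 500.331942 OBL

500.33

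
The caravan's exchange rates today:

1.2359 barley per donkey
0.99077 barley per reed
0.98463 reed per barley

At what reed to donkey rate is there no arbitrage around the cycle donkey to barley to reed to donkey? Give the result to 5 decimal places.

0.82176

Known legs of the cycle: 1.2359 × 0.98463 = 1.216904217
For no arbitrage the full-cycle product must be 1, so the missing rate is 1 / 1.216904217 ≈ 0.8217574.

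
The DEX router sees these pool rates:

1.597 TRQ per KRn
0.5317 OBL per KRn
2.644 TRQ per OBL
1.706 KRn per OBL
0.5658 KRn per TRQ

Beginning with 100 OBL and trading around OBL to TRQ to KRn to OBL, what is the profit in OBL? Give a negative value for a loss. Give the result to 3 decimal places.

-20.459

100 OBL × 2.644 = 264.4 TRQ
264.4 TRQ × 0.5658 = 149.59752 KRn
149.59752 KRn × 0.5317 = 79.541001384 OBL
Net change: 79.541001384 − 100 = -20.458998616 OBL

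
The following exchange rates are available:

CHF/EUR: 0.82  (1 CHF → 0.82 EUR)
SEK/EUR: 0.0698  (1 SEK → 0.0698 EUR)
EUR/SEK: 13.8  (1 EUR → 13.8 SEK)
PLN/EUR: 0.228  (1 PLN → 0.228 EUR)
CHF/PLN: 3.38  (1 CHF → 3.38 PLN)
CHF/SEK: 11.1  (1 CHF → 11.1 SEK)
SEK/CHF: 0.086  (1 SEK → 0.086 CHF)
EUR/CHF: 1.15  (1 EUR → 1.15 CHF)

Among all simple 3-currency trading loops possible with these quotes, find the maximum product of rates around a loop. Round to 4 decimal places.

CHF→EUR→SEK→CHF: 0.82 × 13.8 × 0.086 = 0.97318
CHF→SEK→EUR→CHF: 11.1 × 0.0698 × 1.15 = 0.89100
CHF→PLN→EUR→CHF: 3.38 × 0.228 × 1.15 = 0.88624
Maximum is CHF→EUR→SEK→CHF at 0.9732; no arbitrage — every cycle loses value.

0.9732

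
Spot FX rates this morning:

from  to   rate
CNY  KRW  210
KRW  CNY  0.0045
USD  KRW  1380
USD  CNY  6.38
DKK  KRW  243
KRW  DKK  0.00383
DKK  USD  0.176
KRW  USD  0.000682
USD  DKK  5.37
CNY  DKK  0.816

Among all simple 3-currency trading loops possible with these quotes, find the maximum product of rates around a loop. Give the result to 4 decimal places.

0.9302

DKK→USD→KRW→DKK: 0.176 × 1380 × 0.00383 = 0.93023
CNY→DKK→USD→CNY: 0.816 × 0.176 × 6.38 = 0.91627
CNY→KRW→USD→CNY: 210 × 0.000682 × 6.38 = 0.91374
CNY→DKK→KRW→CNY: 0.816 × 243 × 0.0045 = 0.89230
DKK→KRW→USD→DKK: 243 × 0.000682 × 5.37 = 0.88995
Maximum is DKK→USD→KRW→DKK at 0.9302; no arbitrage — every cycle loses value.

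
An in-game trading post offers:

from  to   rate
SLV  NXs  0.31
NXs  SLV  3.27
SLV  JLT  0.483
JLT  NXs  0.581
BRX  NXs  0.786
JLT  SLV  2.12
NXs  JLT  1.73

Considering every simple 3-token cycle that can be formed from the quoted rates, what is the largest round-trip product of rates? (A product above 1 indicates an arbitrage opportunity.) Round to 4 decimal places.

1.1370

JLT→SLV→NXs→JLT: 2.12 × 0.31 × 1.73 = 1.13696
JLT→NXs→SLV→JLT: 0.581 × 3.27 × 0.483 = 0.91764
Maximum is JLT→SLV→NXs→JLT at 1.1370; arbitrage exists.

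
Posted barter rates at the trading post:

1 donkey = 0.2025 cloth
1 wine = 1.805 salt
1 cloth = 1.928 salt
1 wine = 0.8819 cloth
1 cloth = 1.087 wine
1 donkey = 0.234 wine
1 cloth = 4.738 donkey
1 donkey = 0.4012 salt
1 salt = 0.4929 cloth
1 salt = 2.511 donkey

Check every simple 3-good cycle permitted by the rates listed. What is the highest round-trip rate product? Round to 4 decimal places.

donkey→wine→salt→donkey: 0.234 × 1.805 × 2.511 = 1.06057
donkey→cloth→salt→donkey: 0.2025 × 1.928 × 2.511 = 0.98034
donkey→wine→cloth→donkey: 0.234 × 0.8819 × 4.738 = 0.97776
wine→salt→cloth→wine: 1.805 × 0.4929 × 1.087 = 0.96709
donkey→salt→cloth→donkey: 0.4012 × 0.4929 × 4.738 = 0.93695
Maximum is donkey→wine→salt→donkey at 1.0606; arbitrage exists.

1.0606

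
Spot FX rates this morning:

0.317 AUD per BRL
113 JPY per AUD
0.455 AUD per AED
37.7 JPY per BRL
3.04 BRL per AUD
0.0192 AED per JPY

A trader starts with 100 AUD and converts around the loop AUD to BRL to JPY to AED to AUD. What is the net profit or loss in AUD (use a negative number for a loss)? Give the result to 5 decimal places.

100 AUD × 3.04 = 304 BRL
304 BRL × 37.7 = 11460.8 JPY
11460.8 JPY × 0.0192 = 220.04736 AED
220.04736 AED × 0.455 = 100.1215488 AUD
Net change: 100.1215488 − 100 = 0.1215488 AUD

0.12155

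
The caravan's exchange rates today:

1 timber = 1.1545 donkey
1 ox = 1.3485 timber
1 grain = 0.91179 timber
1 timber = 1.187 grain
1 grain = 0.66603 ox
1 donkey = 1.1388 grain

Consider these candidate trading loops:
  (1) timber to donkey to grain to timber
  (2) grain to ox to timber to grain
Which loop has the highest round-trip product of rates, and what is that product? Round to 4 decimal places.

1.1988

(1) 1.1545 × 1.1388 × 0.91179 = 1.19877
(2) 0.66603 × 1.3485 × 1.187 = 1.06609
Highest is cycle (1) at 1.1988 (>1, arbitrage).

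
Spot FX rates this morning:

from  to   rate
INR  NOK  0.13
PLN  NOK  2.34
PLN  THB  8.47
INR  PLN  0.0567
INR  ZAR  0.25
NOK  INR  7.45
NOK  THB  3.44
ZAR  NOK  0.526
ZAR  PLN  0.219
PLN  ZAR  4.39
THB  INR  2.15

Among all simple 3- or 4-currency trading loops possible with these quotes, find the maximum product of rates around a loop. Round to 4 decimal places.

1.0325

THB→INR→PLN→THB: 2.15 × 0.0567 × 8.47 = 1.03254
THB→INR→ZAR→PLN→THB: 2.15 × 0.25 × 0.219 × 8.47 = 0.99702
PLN→NOK→INR→PLN: 2.34 × 7.45 × 0.0567 = 0.98845
THB→INR→PLN→NOK→THB: 2.15 × 0.0567 × 2.34 × 3.44 = 0.98129
NOK→INR→ZAR→NOK: 7.45 × 0.25 × 0.526 = 0.97968
PLN→ZAR→NOK→INR→PLN: 4.39 × 0.526 × 7.45 × 0.0567 = 0.97542
THB→INR→ZAR→NOK→THB: 2.15 × 0.25 × 0.526 × 3.44 = 0.97257
THB→INR→NOK→THB: 2.15 × 0.13 × 3.44 = 0.96148
PLN→NOK→INR→ZAR→PLN: 2.34 × 7.45 × 0.25 × 0.219 = 0.95446
Maximum is THB→INR→PLN→THB at 1.0325; arbitrage exists.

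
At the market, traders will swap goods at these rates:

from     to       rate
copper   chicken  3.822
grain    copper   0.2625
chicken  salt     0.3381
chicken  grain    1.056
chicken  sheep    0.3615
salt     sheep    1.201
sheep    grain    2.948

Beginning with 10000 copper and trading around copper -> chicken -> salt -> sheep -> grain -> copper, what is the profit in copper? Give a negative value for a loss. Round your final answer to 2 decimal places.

2009.80

10000 copper × 3.822 = 38220 chicken
38220 chicken × 0.3381 = 12922.182 salt
12922.182 salt × 1.201 = 15519.540582 sheep
15519.540582 sheep × 2.948 = 45751.605635736 grain
45751.605635736 grain × 0.2625 = 12009.7964793807 copper
Net change: 12009.7964793807 − 10000 = 2009.7964793807 copper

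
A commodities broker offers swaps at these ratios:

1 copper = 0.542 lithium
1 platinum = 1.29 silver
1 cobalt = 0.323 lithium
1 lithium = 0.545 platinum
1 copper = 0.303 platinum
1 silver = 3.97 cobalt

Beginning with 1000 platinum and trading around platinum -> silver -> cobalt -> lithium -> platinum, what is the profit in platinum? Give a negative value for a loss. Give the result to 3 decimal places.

-98.472

1000 platinum × 1.29 = 1290 silver
1290 silver × 3.97 = 5121.3 cobalt
5121.3 cobalt × 0.323 = 1654.1799 lithium
1654.1799 lithium × 0.545 = 901.5280455 platinum
Net change: 901.5280455 − 1000 = -98.4719545 platinum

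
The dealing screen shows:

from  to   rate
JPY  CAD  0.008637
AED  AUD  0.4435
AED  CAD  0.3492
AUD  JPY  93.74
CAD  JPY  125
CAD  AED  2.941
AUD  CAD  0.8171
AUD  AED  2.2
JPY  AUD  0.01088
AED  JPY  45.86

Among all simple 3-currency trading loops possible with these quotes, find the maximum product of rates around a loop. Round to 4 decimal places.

1.1649

AED→JPY→CAD→AED: 45.86 × 0.008637 × 2.941 = 1.16491
JPY→AUD→CAD→JPY: 0.01088 × 0.8171 × 125 = 1.11126
AED→JPY→AUD→AED: 45.86 × 0.01088 × 2.2 = 1.09770
AED→AUD→CAD→AED: 0.4435 × 0.8171 × 2.941 = 1.06577
Maximum is AED→JPY→CAD→AED at 1.1649; arbitrage exists.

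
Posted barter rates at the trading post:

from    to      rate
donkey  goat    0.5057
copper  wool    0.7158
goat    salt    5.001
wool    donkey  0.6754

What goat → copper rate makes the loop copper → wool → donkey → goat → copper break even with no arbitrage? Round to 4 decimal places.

4.0903

Known legs of the cycle: 0.7158 × 0.6754 × 0.5057 = 0.244481332524
For no arbitrage the full-cycle product must be 1, so the missing rate is 1 / 0.244481332524 ≈ 4.090292.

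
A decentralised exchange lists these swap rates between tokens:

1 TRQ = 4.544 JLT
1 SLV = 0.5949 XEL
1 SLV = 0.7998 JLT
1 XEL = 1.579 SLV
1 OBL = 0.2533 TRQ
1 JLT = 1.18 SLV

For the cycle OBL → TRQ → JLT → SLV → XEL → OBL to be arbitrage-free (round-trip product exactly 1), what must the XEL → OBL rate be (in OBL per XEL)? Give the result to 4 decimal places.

1.2377

Known legs of the cycle: 0.2533 × 4.544 × 1.18 × 0.5949 = 0.8079779124864
For no arbitrage the full-cycle product must be 1, so the missing rate is 1 / 0.8079779124864 ≈ 1.237658.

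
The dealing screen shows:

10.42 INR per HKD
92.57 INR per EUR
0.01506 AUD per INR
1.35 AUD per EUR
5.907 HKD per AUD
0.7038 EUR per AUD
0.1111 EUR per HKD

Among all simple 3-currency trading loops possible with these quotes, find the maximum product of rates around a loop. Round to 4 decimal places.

0.9812

INR→AUD→EUR→INR: 0.01506 × 0.7038 × 92.57 = 0.98117
HKD→INR→AUD→HKD: 10.42 × 0.01506 × 5.907 = 0.92696
HKD→EUR→AUD→HKD: 0.1111 × 1.35 × 5.907 = 0.88596
Maximum is INR→AUD→EUR→INR at 0.9812; no arbitrage — every cycle loses value.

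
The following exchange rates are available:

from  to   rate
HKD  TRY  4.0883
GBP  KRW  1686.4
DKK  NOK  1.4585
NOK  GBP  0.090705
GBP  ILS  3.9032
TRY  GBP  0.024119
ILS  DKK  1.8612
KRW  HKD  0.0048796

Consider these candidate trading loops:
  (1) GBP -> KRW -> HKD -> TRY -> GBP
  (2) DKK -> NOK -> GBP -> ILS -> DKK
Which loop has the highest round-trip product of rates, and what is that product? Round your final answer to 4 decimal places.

(1) 1686.4 × 0.0048796 × 4.0883 × 0.024119 = 0.81142
(2) 1.4585 × 0.090705 × 3.9032 × 1.8612 = 0.96106
Highest is cycle (2) at 0.9611 (≤1, no arbitrage).

0.9611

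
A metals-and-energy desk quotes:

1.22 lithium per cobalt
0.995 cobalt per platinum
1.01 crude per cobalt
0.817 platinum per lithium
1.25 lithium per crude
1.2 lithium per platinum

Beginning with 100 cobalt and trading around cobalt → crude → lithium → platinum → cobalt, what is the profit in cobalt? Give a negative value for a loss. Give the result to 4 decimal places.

100 cobalt × 1.01 = 101 crude
101 crude × 1.25 = 126.25 lithium
126.25 lithium × 0.817 = 103.14625 platinum
103.14625 platinum × 0.995 = 102.63051875 cobalt
Net change: 102.63051875 − 100 = 2.63051875 cobalt

2.6305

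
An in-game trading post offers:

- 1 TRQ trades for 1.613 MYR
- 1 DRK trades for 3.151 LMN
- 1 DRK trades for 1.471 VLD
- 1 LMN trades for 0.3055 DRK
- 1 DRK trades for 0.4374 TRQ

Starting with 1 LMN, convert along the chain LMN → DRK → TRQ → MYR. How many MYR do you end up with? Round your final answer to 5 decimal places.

1 LMN × 0.3055 = 0.3055 DRK
0.3055 DRK × 0.4374 = 0.1336257 TRQ
0.1336257 TRQ × 1.613 = 0.2155382541 MYR

0.21554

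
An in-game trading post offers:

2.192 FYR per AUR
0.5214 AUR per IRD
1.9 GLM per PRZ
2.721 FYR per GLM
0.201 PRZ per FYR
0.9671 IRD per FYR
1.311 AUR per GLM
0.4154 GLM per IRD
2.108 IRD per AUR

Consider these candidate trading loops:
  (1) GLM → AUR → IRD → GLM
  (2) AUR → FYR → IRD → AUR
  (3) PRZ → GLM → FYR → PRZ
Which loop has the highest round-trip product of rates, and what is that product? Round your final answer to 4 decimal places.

1.1480

(1) 1.311 × 2.108 × 0.4154 = 1.14799
(2) 2.192 × 0.9671 × 0.5214 = 1.10531
(3) 1.9 × 2.721 × 0.201 = 1.03915
Highest is cycle (1) at 1.1480 (>1, arbitrage).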